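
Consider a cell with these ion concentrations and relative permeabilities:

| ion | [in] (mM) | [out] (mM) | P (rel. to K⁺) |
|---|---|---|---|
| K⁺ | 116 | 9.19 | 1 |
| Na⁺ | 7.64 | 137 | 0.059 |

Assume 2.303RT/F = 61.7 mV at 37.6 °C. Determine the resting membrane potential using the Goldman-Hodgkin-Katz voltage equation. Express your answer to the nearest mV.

-51 mV

Vm = 61.7 · log₁₀[(Σ P·[cation]ₒ + Σ P·[anion]ᵢ) / (Σ P·[cation]ᵢ + Σ P·[anion]ₒ)]
Numerator = 1×9.19 + 0.059×137 = 17.27
Denominator = 1×116 + 0.059×7.64 = 116.5
Vm = 61.7 · log₁₀(0.14833) = 61.7 × (-0.8288) = -51.14 mV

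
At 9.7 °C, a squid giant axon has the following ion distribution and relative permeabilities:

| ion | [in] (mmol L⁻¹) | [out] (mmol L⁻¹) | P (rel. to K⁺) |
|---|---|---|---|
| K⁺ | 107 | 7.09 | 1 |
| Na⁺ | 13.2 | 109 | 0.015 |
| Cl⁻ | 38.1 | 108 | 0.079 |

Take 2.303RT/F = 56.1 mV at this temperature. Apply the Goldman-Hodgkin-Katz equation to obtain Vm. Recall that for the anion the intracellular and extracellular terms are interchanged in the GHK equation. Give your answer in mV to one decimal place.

-55.8 mV

Vm = 56.1 · log₁₀[(Σ P·[cation]ₒ + Σ P·[anion]ᵢ) / (Σ P·[cation]ᵢ + Σ P·[anion]ₒ)]
Numerator = 1×7.09 + 0.015×109 + 0.079×38.1 = 11.73
Denominator = 1×107 + 0.015×13.2 + 0.079×108 = 115.7
Vm = 56.1 · log₁₀(0.1014) = 56.1 × (-0.9940) = -55.76 mV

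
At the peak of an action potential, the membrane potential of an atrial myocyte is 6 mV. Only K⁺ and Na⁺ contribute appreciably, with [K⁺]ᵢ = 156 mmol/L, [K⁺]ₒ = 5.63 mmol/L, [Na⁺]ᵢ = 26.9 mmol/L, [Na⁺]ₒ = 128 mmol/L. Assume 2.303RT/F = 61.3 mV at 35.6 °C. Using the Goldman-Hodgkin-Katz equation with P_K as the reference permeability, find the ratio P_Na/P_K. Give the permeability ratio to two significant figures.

2.0

Let α = P_Na/P_K. GHK: Vm = 61.3·log₁₀[(Kₒ + α·Naₒ)/(Kᵢ + α·Naᵢ)].
10^(Vm/61.3) = 10^(6.0/61.3) = 1.2528
So 1.2528·(Kᵢ + α·Naᵢ) = Kₒ + α·Naₒ → α = (1.2528·156.0 − 5.63) / (128.0 − 1.2528·26.9)
α = (195.4 − 5.63) / (128.0 − 33.7) = 189.8/94.3 = 2.013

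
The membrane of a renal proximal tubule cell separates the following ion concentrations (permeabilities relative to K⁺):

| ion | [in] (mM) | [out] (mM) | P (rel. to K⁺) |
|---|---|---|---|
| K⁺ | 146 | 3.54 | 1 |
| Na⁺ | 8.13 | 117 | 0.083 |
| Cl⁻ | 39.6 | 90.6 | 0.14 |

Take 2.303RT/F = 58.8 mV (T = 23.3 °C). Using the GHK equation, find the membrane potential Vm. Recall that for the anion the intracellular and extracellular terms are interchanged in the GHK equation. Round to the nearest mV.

Vm = 58.8 · log₁₀[(Σ P·[cation]ₒ + Σ P·[anion]ᵢ) / (Σ P·[cation]ᵢ + Σ P·[anion]ₒ)]
Numerator = 1×3.54 + 0.083×117 + 0.14×39.6 = 18.8
Denominator = 1×146 + 0.083×8.13 + 0.14×90.6 = 159.4
Vm = 58.8 · log₁₀(0.11794) = 58.8 × (-0.9283) = -54.59 mV

-55 mV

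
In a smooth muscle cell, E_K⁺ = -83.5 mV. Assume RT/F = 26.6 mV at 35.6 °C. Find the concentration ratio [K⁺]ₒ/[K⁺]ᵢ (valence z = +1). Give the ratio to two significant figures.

ln([out]/[in]) = E·z/(26.6) = -83.5 × 1 / 26.6 = -3.1391
[out]/[in] = e^(-3.1391) = 0.04332

0.043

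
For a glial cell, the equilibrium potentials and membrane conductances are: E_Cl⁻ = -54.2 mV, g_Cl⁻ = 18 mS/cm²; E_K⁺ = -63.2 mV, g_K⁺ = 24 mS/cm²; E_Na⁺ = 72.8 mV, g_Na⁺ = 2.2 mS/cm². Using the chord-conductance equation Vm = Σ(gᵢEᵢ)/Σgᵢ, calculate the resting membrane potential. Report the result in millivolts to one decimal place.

Σ gᵢEᵢ = 18·(-54.2) + 24·(-63.2) + 2.2·(72.8) = -2332.24
Σ gᵢ = 18 + 24 + 2.2 = 44.2
Vm = -2332.24 / 44.2 = -52.77 mV

-52.8 mV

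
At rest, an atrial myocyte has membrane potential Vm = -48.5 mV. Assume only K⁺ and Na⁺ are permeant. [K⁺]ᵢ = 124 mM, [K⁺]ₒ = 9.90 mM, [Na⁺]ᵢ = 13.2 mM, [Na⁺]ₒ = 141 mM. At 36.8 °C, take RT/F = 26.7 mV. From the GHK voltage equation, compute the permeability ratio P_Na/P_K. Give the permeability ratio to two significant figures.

0.074

Let α = P_Na/P_K. GHK: Vm = 26.7·ln[(Kₒ + α·Naₒ)/(Kᵢ + α·Naᵢ)].
e^(Vm/26.7) = e^(-48.5/26.7) = 0.1626
So 0.1626·(Kᵢ + α·Naᵢ) = Kₒ + α·Naₒ → α = (0.1626·124.0 − 9.9) / (141.0 − 0.1626·13.2)
α = (20.16 − 9.9) / (141.0 − 2.146) = 10.26/138.9 = 0.07391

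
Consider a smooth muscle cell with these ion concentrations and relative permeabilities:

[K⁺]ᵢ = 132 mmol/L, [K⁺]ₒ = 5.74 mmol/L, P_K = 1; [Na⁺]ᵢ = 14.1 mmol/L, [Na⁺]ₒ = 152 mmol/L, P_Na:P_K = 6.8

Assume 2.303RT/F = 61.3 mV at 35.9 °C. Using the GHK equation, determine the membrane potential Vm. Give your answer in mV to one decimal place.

Vm = 61.3 · log₁₀[(Σ P·[cation]ₒ + Σ P·[anion]ᵢ) / (Σ P·[cation]ᵢ + Σ P·[anion]ₒ)]
Numerator = 1×5.74 + 6.8×152 = 1039
Denominator = 1×132 + 6.8×14.1 = 227.9
Vm = 61.3 · log₁₀(4.5609) = 61.3 × (0.6591) = 40.40 mV

40.4 mV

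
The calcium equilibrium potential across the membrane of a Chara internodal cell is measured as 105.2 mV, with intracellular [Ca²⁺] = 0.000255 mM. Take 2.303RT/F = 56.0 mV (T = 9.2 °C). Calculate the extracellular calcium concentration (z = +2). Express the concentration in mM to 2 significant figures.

Nernst: E = (56.0/2) · log₁₀([out]/[in]), so log₁₀([out]/[in]) = 105.2 × 2 / 56.0 = 3.7571.
[out]/[in] = 10^(3.7571) = 5717.
[out] = 5717 × 0.000255 = 1.458 mM.

1.5 mM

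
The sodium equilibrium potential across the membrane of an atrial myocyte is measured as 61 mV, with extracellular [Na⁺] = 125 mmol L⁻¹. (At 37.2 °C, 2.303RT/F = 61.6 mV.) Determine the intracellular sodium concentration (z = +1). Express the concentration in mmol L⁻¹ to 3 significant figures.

12.8 mmol L⁻¹

Nernst: E = (61.6/1) · log₁₀([out]/[in]), so log₁₀([out]/[in]) = 61.0 × 1 / 61.6 = 0.9903.
[out]/[in] = 10^(0.9903) = 9.778.
[in] = 125 / 9.778 = 12.78 mmol L⁻¹.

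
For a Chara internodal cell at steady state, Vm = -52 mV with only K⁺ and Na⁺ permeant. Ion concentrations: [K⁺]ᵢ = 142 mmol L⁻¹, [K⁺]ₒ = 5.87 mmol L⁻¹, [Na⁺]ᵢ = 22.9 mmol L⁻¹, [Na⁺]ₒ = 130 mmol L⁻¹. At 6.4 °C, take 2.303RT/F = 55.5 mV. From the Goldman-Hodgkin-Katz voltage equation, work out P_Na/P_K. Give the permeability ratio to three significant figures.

0.0828

Let α = P_Na/P_K. GHK: Vm = 55.5·log₁₀[(Kₒ + α·Naₒ)/(Kᵢ + α·Naᵢ)].
10^(Vm/55.5) = 10^(-52.0/55.5) = 0.11563
So 0.11563·(Kᵢ + α·Naᵢ) = Kₒ + α·Naₒ → α = (0.11563·142.0 − 5.87) / (130.0 − 0.11563·22.9)
α = (16.42 − 5.87) / (130.0 − 2.648) = 10.55/127.4 = 0.08283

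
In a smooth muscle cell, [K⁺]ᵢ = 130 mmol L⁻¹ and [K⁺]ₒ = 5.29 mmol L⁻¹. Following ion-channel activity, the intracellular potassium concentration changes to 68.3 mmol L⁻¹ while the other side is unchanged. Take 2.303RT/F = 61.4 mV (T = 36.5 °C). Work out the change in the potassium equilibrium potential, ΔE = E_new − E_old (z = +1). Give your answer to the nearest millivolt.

17 mV

E_old = (61.4/1)·log₁₀(5.29/130) = -85.38 mV
E_new = (61.4/1)·log₁₀(5.29/68.3) = -68.21 mV
ΔE = -68.21 − (-85.38) = 17.16 mV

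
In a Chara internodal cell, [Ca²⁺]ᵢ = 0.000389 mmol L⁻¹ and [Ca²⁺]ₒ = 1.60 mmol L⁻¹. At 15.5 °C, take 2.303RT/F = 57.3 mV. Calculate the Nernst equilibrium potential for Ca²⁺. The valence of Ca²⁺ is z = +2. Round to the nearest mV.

E = (57.3/z) · log₁₀([Ca²⁺]_out/[Ca²⁺]_in) with z = +2.
= (57.3/2) · log₁₀(1.60/0.000389) = 28.65 · log₁₀(4113)
= 28.65 · (3.6142) = 103.55 mV

104 mV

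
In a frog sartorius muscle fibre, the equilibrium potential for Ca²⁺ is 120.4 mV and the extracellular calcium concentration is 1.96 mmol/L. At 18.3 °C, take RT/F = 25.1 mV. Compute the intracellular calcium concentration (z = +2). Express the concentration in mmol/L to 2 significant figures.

Nernst: E = (25.1/2) · ln([out]/[in]), so ln([out]/[in]) = 120.4 × 2 / 25.1 = 9.5936.
[out]/[in] = e^(9.5936) = 1.467e+04.
[in] = 1.96 / 1.467e+04 = 0.0001336 mmol/L.

0.00013 mmol/L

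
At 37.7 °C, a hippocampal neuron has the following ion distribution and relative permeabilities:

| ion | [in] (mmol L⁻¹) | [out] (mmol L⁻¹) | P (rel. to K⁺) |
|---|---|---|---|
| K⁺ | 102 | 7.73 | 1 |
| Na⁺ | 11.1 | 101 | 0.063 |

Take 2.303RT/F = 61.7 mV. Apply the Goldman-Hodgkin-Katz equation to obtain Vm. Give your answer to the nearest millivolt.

Vm = 61.7 · log₁₀[(Σ P·[cation]ₒ + Σ P·[anion]ᵢ) / (Σ P·[cation]ᵢ + Σ P·[anion]ₒ)]
Numerator = 1×7.73 + 0.063×101 = 14.09
Denominator = 1×102 + 0.063×11.1 = 102.7
Vm = 61.7 · log₁₀(0.13723) = 61.7 × (-0.8626) = -53.22 mV

-53 mV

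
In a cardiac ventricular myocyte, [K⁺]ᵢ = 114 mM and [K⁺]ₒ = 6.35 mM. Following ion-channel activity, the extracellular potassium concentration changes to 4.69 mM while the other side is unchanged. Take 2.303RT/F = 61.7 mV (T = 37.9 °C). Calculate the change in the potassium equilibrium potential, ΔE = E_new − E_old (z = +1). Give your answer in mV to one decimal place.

-8.1 mV

E_old = (61.7/1)·log₁₀(6.35/114) = -77.38 mV
E_new = (61.7/1)·log₁₀(4.69/114) = -85.50 mV
ΔE = -85.50 − (-77.38) = -8.12 mV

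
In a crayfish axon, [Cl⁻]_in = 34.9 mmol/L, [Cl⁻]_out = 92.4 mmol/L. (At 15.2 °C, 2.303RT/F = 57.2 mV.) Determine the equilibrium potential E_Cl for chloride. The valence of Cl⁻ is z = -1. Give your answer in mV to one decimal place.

-24.2 mV

E = (57.2/z) · log₁₀([Cl⁻]_out/[Cl⁻]_in) with z = -1.
For an anion, dividing by z = -1 reverses the sign.
= (57.2/-1) · log₁₀(92.4/34.9) = -57.20 · log₁₀(2.648)
= -57.20 · (0.4228) = -24.19 mV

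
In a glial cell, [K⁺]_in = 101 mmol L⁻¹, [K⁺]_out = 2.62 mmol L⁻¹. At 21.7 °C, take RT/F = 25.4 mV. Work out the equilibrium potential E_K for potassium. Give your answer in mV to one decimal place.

-92.8 mV

E = (25.4/z) · ln([K⁺]_out/[K⁺]_in) with z = +1.
= (25.4/1) · ln(2.62/101) = 25.40 · ln(0.02594)
= 25.40 · (-3.6519) = -92.76 mV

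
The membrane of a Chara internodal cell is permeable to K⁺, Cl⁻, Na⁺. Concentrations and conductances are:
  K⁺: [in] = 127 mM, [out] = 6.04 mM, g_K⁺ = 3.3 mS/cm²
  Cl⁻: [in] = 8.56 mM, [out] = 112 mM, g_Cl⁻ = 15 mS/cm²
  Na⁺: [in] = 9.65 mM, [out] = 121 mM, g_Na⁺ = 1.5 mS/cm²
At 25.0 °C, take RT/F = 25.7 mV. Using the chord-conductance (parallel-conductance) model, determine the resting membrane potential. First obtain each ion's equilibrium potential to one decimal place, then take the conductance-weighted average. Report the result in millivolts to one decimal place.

E_K⁺ = (25.7/1)·ln(6.04/127) = -78.3 mV
E_Cl⁻ = (25.7/-1)·ln(112/8.56) = -66.1 mV
E_Na⁺ = (25.7/1)·ln(121/9.65) = 65.0 mV
Vm = (Σ gᵢEᵢ)/(Σ gᵢ) = (3.3·-78.3 + 15·-66.1 + 1.5·65.0) / (3.3 + 15 + 1.5)
= -1152.39 / 19.8 = -58.20 mV

-58.2 mV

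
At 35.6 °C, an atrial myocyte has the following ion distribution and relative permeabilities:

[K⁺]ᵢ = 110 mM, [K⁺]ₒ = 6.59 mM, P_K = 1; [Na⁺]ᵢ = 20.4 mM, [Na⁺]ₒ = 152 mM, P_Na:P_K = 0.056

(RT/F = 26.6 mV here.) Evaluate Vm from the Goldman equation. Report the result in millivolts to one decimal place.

Vm = 26.6 · ln[(Σ P·[cation]ₒ + Σ P·[anion]ᵢ) / (Σ P·[cation]ᵢ + Σ P·[anion]ₒ)]
Numerator = 1×6.59 + 0.056×152 = 15.1
Denominator = 1×110 + 0.056×20.4 = 111.1
Vm = 26.6 · ln(0.13588) = 26.6 × (-1.9960) = -53.09 mV

-53.1 mV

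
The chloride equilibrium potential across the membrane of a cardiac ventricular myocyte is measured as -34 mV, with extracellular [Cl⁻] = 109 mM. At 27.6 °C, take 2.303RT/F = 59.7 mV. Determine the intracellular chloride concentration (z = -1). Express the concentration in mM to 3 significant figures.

Nernst: E = (59.7/-1) · log₁₀([out]/[in]), so log₁₀([out]/[in]) = -34.0 × -1 / 59.7 = 0.5695.
[out]/[in] = 10^(0.5695) = 3.711.
[in] = 109 / 3.711 = 29.37 mM.

29.4 mM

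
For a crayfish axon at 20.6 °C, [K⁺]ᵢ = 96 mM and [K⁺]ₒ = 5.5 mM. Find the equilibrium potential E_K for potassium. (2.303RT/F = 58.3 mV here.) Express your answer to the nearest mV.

E = (58.3/z) · log₁₀([K⁺]_out/[K⁺]_in) with z = +1.
= (58.3/1) · log₁₀(5.5/96) = 58.30 · log₁₀(0.05729)
= 58.30 · (-1.2419) = -72.40 mV

-72 mV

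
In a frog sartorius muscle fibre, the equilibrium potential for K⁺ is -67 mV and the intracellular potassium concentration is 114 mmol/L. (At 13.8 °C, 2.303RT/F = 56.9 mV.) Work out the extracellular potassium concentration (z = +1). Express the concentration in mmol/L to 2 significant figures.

Nernst: E = (56.9/1) · log₁₀([out]/[in]), so log₁₀([out]/[in]) = -67.0 × 1 / 56.9 = -1.1775.
[out]/[in] = 10^(-1.1775) = 0.06645.
[out] = 0.06645 × 114 = 7.575 mmol/L.

7.6 mmol/L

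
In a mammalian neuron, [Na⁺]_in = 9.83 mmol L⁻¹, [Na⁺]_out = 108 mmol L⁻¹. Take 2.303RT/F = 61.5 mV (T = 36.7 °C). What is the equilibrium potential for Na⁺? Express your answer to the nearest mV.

E = (61.5/z) · log₁₀([Na⁺]_out/[Na⁺]_in) with z = +1.
= (61.5/1) · log₁₀(108/9.83) = 61.50 · log₁₀(10.99)
= 61.50 · (1.0409) = 64.01 mV

64 mV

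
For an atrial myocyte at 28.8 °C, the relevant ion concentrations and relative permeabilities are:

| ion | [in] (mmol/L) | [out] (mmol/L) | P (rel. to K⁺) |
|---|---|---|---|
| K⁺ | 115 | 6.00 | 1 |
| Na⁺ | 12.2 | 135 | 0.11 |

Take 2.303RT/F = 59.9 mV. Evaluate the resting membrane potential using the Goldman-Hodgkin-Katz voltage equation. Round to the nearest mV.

Vm = 59.9 · log₁₀[(Σ P·[cation]ₒ + Σ P·[anion]ᵢ) / (Σ P·[cation]ᵢ + Σ P·[anion]ₒ)]
Numerator = 1×6.00 + 0.11×135 = 20.85
Denominator = 1×115 + 0.11×12.2 = 116.3
Vm = 59.9 · log₁₀(0.17921) = 59.9 × (-0.7466) = -44.72 mV

-45 mV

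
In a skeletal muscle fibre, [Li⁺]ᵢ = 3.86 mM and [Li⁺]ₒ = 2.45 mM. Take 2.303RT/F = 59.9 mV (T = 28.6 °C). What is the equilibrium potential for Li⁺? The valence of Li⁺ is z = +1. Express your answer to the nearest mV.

E = (59.9/z) · log₁₀([Li⁺]_out/[Li⁺]_in) with z = +1.
= (59.9/1) · log₁₀(2.45/3.86) = 59.90 · log₁₀(0.6347)
= 59.90 · (-0.1974) = -11.83 mV

-12 mV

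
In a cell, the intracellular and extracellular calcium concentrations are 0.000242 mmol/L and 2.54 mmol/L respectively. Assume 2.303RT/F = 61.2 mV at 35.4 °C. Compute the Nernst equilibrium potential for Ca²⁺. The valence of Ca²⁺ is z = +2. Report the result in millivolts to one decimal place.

E = (61.2/z) · log₁₀([Ca²⁺]_out/[Ca²⁺]_in) with z = +2.
= (61.2/2) · log₁₀(2.54/0.000242) = 30.60 · log₁₀(1.05e+04)
= 30.60 · (4.0210) = 123.04 mV

123.0 mV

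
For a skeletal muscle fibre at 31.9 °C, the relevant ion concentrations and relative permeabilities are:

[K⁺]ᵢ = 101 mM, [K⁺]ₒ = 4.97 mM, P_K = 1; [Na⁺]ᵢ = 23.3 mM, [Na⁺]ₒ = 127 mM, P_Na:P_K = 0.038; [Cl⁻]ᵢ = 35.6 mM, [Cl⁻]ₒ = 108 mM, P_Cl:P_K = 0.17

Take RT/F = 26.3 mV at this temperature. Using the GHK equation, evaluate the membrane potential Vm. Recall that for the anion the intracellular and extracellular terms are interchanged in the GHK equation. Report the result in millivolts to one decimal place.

-53.3 mV

Vm = 26.3 · ln[(Σ P·[cation]ₒ + Σ P·[anion]ᵢ) / (Σ P·[cation]ᵢ + Σ P·[anion]ₒ)]
Numerator = 1×4.97 + 0.038×127 + 0.17×35.6 = 15.85
Denominator = 1×101 + 0.038×23.3 + 0.17×108 = 120.2
Vm = 26.3 · ln(0.1318) = 26.3 × (-2.0265) = -53.30 mV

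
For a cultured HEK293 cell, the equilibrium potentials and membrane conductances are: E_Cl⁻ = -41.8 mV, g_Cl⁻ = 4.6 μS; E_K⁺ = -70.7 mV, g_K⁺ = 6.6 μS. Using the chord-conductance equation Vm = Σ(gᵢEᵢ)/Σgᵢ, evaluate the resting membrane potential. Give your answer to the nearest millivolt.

-59 mV

Σ gᵢEᵢ = 4.6·(-41.8) + 6.6·(-70.7) = -658.90
Σ gᵢ = 4.6 + 6.6 = 11.2
Vm = -658.90 / 11.2 = -58.83 mV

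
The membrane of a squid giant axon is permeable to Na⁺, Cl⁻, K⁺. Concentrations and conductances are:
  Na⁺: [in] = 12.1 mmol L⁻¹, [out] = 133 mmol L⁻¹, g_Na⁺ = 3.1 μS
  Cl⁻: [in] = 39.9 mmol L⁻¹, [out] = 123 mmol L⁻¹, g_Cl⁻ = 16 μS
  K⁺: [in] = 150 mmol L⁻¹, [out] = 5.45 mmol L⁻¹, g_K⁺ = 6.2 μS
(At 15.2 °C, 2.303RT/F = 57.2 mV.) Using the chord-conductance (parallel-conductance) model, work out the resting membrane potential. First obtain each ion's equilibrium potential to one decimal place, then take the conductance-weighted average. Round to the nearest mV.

-31 mV

E_Na⁺ = (57.2/1)·log₁₀(133/12.1) = 59.5 mV
E_Cl⁻ = (57.2/-1)·log₁₀(123/39.9) = -28.0 mV
E_K⁺ = (57.2/1)·log₁₀(5.45/150) = -82.4 mV
Vm = (Σ gᵢEᵢ)/(Σ gᵢ) = (3.1·59.5 + 16·-28.0 + 6.2·-82.4) / (3.1 + 16 + 6.2)
= -774.43 / 25.3 = -30.61 mV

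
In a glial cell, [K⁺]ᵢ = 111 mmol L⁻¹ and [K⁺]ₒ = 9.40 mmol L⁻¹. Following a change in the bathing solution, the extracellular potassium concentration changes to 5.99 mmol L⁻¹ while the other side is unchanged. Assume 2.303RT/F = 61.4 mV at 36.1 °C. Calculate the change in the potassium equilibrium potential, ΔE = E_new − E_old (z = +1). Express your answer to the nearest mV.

-12 mV

E_old = (61.4/1)·log₁₀(9.40/111) = -65.83 mV
E_new = (61.4/1)·log₁₀(5.99/111) = -77.85 mV
ΔE = -77.85 − (-65.83) = -12.02 mV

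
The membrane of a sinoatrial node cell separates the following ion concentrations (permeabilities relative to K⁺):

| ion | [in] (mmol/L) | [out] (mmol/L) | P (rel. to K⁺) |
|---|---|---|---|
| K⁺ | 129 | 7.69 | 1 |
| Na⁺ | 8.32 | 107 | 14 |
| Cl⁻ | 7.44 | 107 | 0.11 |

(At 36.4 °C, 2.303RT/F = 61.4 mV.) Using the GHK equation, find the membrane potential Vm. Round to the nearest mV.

47 mV

Vm = 61.4 · log₁₀[(Σ P·[cation]ₒ + Σ P·[anion]ᵢ) / (Σ P·[cation]ᵢ + Σ P·[anion]ₒ)]
Numerator = 1×7.69 + 14×107 + 0.11×7.44 = 1507
Denominator = 1×129 + 14×8.32 + 0.11×107 = 257.2
Vm = 61.4 · log₁₀(5.8562) = 61.4 × (0.7676) = 47.13 mV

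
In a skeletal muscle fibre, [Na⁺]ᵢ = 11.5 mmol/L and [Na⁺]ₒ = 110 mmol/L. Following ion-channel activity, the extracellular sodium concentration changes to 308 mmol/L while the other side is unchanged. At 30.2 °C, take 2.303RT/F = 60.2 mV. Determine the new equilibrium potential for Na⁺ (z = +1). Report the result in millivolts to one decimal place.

86.0 mV

After the shift: [Na⁺]_out = 308, [Na⁺]_in = 11.5 mmol/L.
E_new = (60.2/1)·log₁₀(308/11.5) = 60.20 · (1.4279) = 85.96 mV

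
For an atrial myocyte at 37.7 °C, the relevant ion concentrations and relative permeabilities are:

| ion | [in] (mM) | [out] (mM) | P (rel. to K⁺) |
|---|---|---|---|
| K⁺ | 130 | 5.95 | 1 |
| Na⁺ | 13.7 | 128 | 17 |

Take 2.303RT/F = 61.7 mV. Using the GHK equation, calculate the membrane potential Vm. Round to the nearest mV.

Vm = 61.7 · log₁₀[(Σ P·[cation]ₒ + Σ P·[anion]ᵢ) / (Σ P·[cation]ᵢ + Σ P·[anion]ₒ)]
Numerator = 1×5.95 + 17×128 = 2182
Denominator = 1×130 + 17×13.7 = 362.9
Vm = 61.7 · log₁₀(6.0125) = 61.7 × (0.7791) = 48.07 mV

48 mV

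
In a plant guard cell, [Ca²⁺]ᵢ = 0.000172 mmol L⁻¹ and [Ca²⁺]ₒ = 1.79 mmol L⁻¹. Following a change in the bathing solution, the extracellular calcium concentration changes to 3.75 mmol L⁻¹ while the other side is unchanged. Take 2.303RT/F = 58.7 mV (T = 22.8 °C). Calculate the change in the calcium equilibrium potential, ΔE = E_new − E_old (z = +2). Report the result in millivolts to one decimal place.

9.4 mV

E_old = (58.7/2)·log₁₀(1.79/0.000172) = 117.91 mV
E_new = (58.7/2)·log₁₀(3.75/0.000172) = 127.34 mV
ΔE = 127.34 − (117.91) = 9.43 mV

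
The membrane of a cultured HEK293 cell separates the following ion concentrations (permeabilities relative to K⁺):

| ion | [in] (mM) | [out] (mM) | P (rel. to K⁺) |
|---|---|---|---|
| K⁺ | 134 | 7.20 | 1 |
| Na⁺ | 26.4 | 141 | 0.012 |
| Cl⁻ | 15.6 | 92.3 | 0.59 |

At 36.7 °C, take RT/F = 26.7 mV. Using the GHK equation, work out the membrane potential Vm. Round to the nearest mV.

-63 mV

Vm = 26.7 · ln[(Σ P·[cation]ₒ + Σ P·[anion]ᵢ) / (Σ P·[cation]ᵢ + Σ P·[anion]ₒ)]
Numerator = 1×7.20 + 0.012×141 + 0.59×15.6 = 18.1
Denominator = 1×134 + 0.012×26.4 + 0.59×92.3 = 188.8
Vm = 26.7 · ln(0.095861) = 26.7 × (-2.3449) = -62.61 mV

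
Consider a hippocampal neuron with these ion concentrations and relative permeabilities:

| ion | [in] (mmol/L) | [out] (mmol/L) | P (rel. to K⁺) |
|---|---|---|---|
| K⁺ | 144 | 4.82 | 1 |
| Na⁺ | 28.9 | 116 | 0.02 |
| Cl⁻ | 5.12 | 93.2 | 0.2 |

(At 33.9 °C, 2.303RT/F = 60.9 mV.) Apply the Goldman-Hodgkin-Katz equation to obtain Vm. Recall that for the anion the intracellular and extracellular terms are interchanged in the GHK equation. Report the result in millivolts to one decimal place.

-79.2 mV

Vm = 60.9 · log₁₀[(Σ P·[cation]ₒ + Σ P·[anion]ᵢ) / (Σ P·[cation]ᵢ + Σ P·[anion]ₒ)]
Numerator = 1×4.82 + 0.02×116 + 0.2×5.12 = 8.164
Denominator = 1×144 + 0.02×28.9 + 0.2×93.2 = 163.2
Vm = 60.9 · log₁₀(0.050019) = 60.9 × (-1.3009) = -79.22 mV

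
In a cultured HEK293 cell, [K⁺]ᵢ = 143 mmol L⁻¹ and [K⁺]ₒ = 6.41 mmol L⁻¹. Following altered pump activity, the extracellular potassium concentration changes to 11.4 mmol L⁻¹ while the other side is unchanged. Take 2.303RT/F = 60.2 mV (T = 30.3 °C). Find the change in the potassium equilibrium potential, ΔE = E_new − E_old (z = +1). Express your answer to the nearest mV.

E_old = (60.2/1)·log₁₀(6.41/143) = -81.18 mV
E_new = (60.2/1)·log₁₀(11.4/143) = -66.13 mV
ΔE = -66.13 − (-81.18) = 15.05 mV

15 mV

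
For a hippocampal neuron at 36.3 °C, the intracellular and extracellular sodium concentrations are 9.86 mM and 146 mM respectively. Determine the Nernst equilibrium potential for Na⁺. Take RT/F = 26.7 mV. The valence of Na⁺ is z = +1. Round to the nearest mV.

72 mV

E = (26.7/z) · ln([Na⁺]_out/[Na⁺]_in) with z = +1.
= (26.7/1) · ln(146/9.86) = 26.70 · ln(14.81)
= 26.70 · (2.6951) = 71.96 mV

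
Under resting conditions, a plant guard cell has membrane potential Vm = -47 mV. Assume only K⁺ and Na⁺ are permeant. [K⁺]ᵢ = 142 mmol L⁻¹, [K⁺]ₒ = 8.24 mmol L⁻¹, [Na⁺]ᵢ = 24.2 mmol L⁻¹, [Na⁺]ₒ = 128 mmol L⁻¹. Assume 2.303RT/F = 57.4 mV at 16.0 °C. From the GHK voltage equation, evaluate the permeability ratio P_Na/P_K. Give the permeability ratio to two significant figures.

0.11

Let α = P_Na/P_K. GHK: Vm = 57.4·log₁₀[(Kₒ + α·Naₒ)/(Kᵢ + α·Naᵢ)].
10^(Vm/57.4) = 10^(-47.0/57.4) = 0.15177
So 0.15177·(Kᵢ + α·Naᵢ) = Kₒ + α·Naₒ → α = (0.15177·142.0 − 8.24) / (128.0 − 0.15177·24.2)
α = (21.55 − 8.24) / (128.0 − 3.673) = 13.31/124.3 = 0.1071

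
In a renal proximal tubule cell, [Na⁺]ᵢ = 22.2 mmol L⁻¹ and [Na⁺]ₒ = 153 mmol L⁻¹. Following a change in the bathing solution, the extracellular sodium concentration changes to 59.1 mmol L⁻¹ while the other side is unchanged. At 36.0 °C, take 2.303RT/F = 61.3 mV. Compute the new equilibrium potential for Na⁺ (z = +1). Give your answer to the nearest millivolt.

26 mV

After the shift: [Na⁺]_out = 59.1, [Na⁺]_in = 22.2 mmol L⁻¹.
E_new = (61.3/1)·log₁₀(59.1/22.2) = 61.30 · (0.4252) = 26.07 mV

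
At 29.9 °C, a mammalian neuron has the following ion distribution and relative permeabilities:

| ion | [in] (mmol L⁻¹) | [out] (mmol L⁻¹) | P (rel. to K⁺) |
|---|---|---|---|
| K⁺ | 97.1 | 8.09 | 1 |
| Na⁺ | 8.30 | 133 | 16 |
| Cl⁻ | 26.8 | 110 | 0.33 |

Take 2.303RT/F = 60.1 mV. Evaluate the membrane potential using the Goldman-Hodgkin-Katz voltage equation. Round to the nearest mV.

54 mV

Vm = 60.1 · log₁₀[(Σ P·[cation]ₒ + Σ P·[anion]ᵢ) / (Σ P·[cation]ᵢ + Σ P·[anion]ₒ)]
Numerator = 1×8.09 + 16×133 + 0.33×26.8 = 2145
Denominator = 1×97.1 + 16×8.30 + 0.33×110 = 266.2
Vm = 60.1 · log₁₀(8.0576) = 60.1 × (0.9062) = 54.46 mV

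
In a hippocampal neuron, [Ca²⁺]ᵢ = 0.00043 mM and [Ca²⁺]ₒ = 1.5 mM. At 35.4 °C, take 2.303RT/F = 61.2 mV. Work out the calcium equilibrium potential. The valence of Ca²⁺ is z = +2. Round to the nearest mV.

108 mV

E = (61.2/z) · log₁₀([Ca²⁺]_out/[Ca²⁺]_in) with z = +2.
= (61.2/2) · log₁₀(1.5/0.00043) = 30.60 · log₁₀(3488)
= 30.60 · (3.5426) = 108.40 mV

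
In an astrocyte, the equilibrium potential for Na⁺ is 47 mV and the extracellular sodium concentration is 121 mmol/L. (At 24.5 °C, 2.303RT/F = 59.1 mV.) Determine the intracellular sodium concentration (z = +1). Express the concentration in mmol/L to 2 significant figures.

19 mmol/L

Nernst: E = (59.1/1) · log₁₀([out]/[in]), so log₁₀([out]/[in]) = 47.0 × 1 / 59.1 = 0.7953.
[out]/[in] = 10^(0.7953) = 6.241.
[in] = 121 / 6.241 = 19.39 mmol/L.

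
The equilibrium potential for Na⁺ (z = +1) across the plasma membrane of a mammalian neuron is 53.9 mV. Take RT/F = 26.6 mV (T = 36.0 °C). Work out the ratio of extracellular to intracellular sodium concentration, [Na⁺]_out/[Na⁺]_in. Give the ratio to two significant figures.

7.6

ln([out]/[in]) = E·z/(26.6) = 53.9 × 1 / 26.6 = 2.0263
[out]/[in] = e^(2.0263) = 7.586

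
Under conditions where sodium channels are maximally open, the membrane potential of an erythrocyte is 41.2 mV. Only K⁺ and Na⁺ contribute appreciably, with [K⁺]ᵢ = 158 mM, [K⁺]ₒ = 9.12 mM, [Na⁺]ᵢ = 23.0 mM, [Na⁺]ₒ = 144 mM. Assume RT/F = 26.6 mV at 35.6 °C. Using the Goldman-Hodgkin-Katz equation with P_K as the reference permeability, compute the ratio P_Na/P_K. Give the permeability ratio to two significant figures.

Let α = P_Na/P_K. GHK: Vm = 26.6·ln[(Kₒ + α·Naₒ)/(Kᵢ + α·Naᵢ)].
e^(Vm/26.6) = e^(41.2/26.6) = 4.7062
So 4.7062·(Kᵢ + α·Naᵢ) = Kₒ + α·Naₒ → α = (4.7062·158.0 − 9.12) / (144.0 − 4.7062·23.0)
α = (743.6 − 9.12) / (144.0 − 108.2) = 734.5/35.76 = 20.54

21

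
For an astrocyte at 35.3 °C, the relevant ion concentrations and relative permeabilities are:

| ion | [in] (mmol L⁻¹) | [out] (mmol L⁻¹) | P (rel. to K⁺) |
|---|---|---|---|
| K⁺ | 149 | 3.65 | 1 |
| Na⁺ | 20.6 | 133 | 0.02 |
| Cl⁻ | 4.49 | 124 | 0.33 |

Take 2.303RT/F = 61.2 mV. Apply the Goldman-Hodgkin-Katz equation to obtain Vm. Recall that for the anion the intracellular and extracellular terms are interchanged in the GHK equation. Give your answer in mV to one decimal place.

-84.9 mV

Vm = 61.2 · log₁₀[(Σ P·[cation]ₒ + Σ P·[anion]ᵢ) / (Σ P·[cation]ᵢ + Σ P·[anion]ₒ)]
Numerator = 1×3.65 + 0.02×133 + 0.33×4.49 = 7.792
Denominator = 1×149 + 0.02×20.6 + 0.33×124 = 190.3
Vm = 61.2 · log₁₀(0.040937) = 61.2 × (-1.3879) = -84.94 mV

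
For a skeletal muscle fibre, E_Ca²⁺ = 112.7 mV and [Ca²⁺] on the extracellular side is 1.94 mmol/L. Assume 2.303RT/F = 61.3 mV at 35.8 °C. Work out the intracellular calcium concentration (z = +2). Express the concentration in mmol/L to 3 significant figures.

Nernst: E = (61.3/2) · log₁₀([out]/[in]), so log₁₀([out]/[in]) = 112.7 × 2 / 61.3 = 3.6770.
[out]/[in] = 10^(3.6770) = 4753.
[in] = 1.94 / 4753 = 0.0004081 mmol/L.

0.000408 mmol/L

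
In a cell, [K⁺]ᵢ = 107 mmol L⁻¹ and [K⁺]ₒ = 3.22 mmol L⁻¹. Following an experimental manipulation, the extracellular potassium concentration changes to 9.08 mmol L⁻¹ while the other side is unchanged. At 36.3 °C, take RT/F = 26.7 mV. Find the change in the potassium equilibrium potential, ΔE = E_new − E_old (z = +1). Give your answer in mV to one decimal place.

27.7 mV

E_old = (26.7/1)·ln(3.22/107) = -93.54 mV
E_new = (26.7/1)·ln(9.08/107) = -65.86 mV
ΔE = -65.86 − (-93.54) = 27.68 mV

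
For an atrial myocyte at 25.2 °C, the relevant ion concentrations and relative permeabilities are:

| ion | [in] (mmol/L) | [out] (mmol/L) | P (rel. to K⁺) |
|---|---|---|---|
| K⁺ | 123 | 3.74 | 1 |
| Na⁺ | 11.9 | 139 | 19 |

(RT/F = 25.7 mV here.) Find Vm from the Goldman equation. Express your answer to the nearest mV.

Vm = 25.7 · ln[(Σ P·[cation]ₒ + Σ P·[anion]ᵢ) / (Σ P·[cation]ᵢ + Σ P·[anion]ₒ)]
Numerator = 1×3.74 + 19×139 = 2645
Denominator = 1×123 + 19×11.9 = 349.1
Vm = 25.7 · ln(7.5759) = 25.7 × (2.0250) = 52.04 mV

52 mV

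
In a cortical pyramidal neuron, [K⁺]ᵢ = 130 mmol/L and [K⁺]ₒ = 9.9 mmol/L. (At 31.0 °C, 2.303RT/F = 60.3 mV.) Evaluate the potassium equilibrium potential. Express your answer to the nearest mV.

E = (60.3/z) · log₁₀([K⁺]_out/[K⁺]_in) with z = +1.
= (60.3/1) · log₁₀(9.9/130) = 60.30 · log₁₀(0.07615)
= 60.30 · (-1.1183) = -67.43 mV

-67 mV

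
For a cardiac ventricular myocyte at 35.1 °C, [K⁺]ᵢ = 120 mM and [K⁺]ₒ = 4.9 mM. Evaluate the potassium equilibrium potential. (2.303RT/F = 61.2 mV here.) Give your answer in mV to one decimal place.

-85.0 mV

E = (61.2/z) · log₁₀([K⁺]_out/[K⁺]_in) with z = +1.
= (61.2/1) · log₁₀(4.9/120) = 61.20 · log₁₀(0.04083)
= 61.20 · (-1.3890) = -85.01 mV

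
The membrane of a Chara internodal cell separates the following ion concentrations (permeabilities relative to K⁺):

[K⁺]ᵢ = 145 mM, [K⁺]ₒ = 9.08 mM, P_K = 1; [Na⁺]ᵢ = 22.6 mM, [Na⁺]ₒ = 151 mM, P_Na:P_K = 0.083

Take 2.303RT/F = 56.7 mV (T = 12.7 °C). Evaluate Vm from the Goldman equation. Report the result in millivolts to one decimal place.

Vm = 56.7 · log₁₀[(Σ P·[cation]ₒ + Σ P·[anion]ᵢ) / (Σ P·[cation]ᵢ + Σ P·[anion]ₒ)]
Numerator = 1×9.08 + 0.083×151 = 21.61
Denominator = 1×145 + 0.083×22.6 = 146.9
Vm = 56.7 · log₁₀(0.14715) = 56.7 × (-0.8322) = -47.19 mV

-47.2 mV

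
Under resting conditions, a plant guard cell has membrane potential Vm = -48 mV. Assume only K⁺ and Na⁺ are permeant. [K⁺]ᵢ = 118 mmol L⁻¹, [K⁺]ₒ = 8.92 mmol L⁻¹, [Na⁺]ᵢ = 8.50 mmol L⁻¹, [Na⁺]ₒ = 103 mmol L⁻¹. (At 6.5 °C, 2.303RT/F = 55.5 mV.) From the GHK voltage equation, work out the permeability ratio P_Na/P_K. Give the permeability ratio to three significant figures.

Let α = P_Na/P_K. GHK: Vm = 55.5·log₁₀[(Kₒ + α·Naₒ)/(Kᵢ + α·Naᵢ)].
10^(Vm/55.5) = 10^(-48.0/55.5) = 0.1365
So 0.1365·(Kᵢ + α·Naᵢ) = Kₒ + α·Naₒ → α = (0.1365·118.0 − 8.92) / (103.0 − 0.1365·8.5)
α = (16.11 − 8.92) / (103.0 − 1.16) = 7.187/101.8 = 0.07057

0.0706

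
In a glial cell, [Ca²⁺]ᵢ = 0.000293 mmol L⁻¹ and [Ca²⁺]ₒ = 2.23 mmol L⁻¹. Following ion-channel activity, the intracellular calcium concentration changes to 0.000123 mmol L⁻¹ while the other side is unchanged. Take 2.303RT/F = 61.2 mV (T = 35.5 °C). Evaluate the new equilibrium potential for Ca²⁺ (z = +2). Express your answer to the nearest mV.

130 mV

After the shift: [Ca²⁺]_out = 2.23, [Ca²⁺]_in = 0.000123 mmol L⁻¹.
E_new = (61.2/2)·log₁₀(2.23/0.000123) = 30.60 · (4.2584) = 130.31 mV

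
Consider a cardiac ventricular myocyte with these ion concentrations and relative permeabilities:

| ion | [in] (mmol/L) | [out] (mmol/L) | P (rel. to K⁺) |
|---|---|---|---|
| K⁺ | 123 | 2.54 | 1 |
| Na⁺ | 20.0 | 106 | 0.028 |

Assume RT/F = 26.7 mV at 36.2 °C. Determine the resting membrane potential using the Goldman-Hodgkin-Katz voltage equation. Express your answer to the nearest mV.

Vm = 26.7 · ln[(Σ P·[cation]ₒ + Σ P·[anion]ᵢ) / (Σ P·[cation]ᵢ + Σ P·[anion]ₒ)]
Numerator = 1×2.54 + 0.028×106 = 5.508
Denominator = 1×123 + 0.028×20.0 = 123.6
Vm = 26.7 · ln(0.044578) = 26.7 × (-3.1105) = -83.05 mV

-83 mV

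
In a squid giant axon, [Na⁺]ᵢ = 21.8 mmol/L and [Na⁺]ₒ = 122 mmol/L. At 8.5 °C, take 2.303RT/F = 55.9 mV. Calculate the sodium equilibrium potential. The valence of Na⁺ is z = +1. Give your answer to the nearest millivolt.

42 mV

E = (55.9/z) · log₁₀([Na⁺]_out/[Na⁺]_in) with z = +1.
= (55.9/1) · log₁₀(122/21.8) = 55.90 · log₁₀(5.596)
= 55.90 · (0.7479) = 41.81 mV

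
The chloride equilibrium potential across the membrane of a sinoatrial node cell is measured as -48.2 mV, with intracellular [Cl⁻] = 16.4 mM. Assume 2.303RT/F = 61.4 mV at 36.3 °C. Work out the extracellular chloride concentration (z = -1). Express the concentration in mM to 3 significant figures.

Nernst: E = (61.4/-1) · log₁₀([out]/[in]), so log₁₀([out]/[in]) = -48.2 × -1 / 61.4 = 0.7850.
[out]/[in] = 10^(0.7850) = 6.096.
[out] = 6.096 × 16.4 = 99.97 mM.

100 mM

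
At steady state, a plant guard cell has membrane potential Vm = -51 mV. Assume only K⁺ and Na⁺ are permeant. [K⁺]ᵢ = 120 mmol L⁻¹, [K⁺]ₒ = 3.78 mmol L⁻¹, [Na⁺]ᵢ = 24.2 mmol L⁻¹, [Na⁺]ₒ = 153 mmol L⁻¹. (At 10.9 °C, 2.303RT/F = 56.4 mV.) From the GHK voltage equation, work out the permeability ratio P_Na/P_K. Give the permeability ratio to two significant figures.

0.075

Let α = P_Na/P_K. GHK: Vm = 56.4·log₁₀[(Kₒ + α·Naₒ)/(Kᵢ + α·Naᵢ)].
10^(Vm/56.4) = 10^(-51.0/56.4) = 0.12467
So 0.12467·(Kᵢ + α·Naᵢ) = Kₒ + α·Naₒ → α = (0.12467·120.0 − 3.78) / (153.0 − 0.12467·24.2)
α = (14.96 − 3.78) / (153.0 − 3.017) = 11.18/150 = 0.07454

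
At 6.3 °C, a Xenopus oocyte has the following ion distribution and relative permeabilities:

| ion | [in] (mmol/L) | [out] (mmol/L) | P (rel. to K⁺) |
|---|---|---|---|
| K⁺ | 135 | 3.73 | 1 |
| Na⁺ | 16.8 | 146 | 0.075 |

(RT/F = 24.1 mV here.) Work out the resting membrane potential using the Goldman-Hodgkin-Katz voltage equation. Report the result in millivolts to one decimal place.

Vm = 24.1 · ln[(Σ P·[cation]ₒ + Σ P·[anion]ᵢ) / (Σ P·[cation]ᵢ + Σ P·[anion]ₒ)]
Numerator = 1×3.73 + 0.075×146 = 14.68
Denominator = 1×135 + 0.075×16.8 = 136.3
Vm = 24.1 · ln(0.10774) = 24.1 × (-2.2281) = -53.70 mV

-53.7 mV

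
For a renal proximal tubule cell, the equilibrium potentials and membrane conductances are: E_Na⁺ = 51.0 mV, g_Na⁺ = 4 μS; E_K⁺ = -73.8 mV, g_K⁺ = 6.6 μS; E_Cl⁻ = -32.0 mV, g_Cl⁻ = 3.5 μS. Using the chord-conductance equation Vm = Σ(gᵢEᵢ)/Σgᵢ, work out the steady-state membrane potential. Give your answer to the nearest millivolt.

Σ gᵢEᵢ = 4·(51.0) + 6.6·(-73.8) + 3.5·(-32.0) = -395.08
Σ gᵢ = 4 + 6.6 + 3.5 = 14.1
Vm = -395.08 / 14.1 = -28.02 mV

-28 mV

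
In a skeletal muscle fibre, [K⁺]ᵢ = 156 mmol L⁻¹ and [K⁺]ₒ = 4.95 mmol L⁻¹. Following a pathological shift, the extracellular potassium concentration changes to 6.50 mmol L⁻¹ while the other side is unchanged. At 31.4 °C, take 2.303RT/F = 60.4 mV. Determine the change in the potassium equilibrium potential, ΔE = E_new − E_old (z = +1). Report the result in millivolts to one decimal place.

E_old = (60.4/1)·log₁₀(4.95/156) = -90.51 mV
E_new = (60.4/1)·log₁₀(6.50/156) = -83.36 mV
ΔE = -83.36 − (-90.51) = 7.15 mV

7.1 mV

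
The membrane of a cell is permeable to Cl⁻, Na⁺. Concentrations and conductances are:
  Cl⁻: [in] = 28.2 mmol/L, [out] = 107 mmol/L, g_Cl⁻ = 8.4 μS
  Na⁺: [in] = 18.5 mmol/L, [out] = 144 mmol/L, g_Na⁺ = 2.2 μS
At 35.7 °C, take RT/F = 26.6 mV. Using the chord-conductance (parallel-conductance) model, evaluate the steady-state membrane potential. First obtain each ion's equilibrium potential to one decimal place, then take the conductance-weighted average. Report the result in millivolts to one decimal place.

E_Cl⁻ = (26.6/-1)·ln(107/28.2) = -35.5 mV
E_Na⁺ = (26.6/1)·ln(144/18.5) = 54.6 mV
Vm = (Σ gᵢEᵢ)/(Σ gᵢ) = (8.4·-35.5 + 2.2·54.6) / (8.4 + 2.2)
= -178.08 / 10.6 = -16.80 mV

-16.8 mV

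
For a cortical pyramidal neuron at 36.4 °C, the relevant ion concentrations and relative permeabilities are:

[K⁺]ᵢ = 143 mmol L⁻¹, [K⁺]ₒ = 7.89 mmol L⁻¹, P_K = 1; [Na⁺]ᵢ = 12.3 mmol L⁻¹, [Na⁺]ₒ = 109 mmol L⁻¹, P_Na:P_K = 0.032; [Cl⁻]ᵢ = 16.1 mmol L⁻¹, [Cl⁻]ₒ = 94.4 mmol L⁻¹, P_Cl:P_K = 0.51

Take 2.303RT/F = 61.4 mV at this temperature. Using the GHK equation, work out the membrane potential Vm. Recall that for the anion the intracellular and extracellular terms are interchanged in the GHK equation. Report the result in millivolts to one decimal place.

Vm = 61.4 · log₁₀[(Σ P·[cation]ₒ + Σ P·[anion]ᵢ) / (Σ P·[cation]ᵢ + Σ P·[anion]ₒ)]
Numerator = 1×7.89 + 0.032×109 + 0.51×16.1 = 19.59
Denominator = 1×143 + 0.032×12.3 + 0.51×94.4 = 191.5
Vm = 61.4 · log₁₀(0.10227) = 61.4 × (-0.9902) = -60.80 mV

-60.8 mV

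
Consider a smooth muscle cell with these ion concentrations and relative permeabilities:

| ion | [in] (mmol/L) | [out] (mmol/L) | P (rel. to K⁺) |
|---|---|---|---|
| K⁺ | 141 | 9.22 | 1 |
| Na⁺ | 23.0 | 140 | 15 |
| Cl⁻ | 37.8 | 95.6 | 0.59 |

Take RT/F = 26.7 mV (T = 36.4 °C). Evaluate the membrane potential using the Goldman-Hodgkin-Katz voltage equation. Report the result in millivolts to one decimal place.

Vm = 26.7 · ln[(Σ P·[cation]ₒ + Σ P·[anion]ᵢ) / (Σ P·[cation]ᵢ + Σ P·[anion]ₒ)]
Numerator = 1×9.22 + 15×140 + 0.59×37.8 = 2132
Denominator = 1×141 + 15×23.0 + 0.59×95.6 = 542.4
Vm = 26.7 · ln(3.9298) = 26.7 × (1.3686) = 36.54 mV

36.5 mV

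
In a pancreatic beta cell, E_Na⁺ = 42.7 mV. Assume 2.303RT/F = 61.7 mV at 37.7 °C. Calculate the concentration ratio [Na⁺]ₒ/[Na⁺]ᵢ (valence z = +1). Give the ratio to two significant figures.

4.9

log₁₀([out]/[in]) = E·z/(61.7) = 42.7 × 1 / 61.7 = 0.6921
[out]/[in] = 10^(0.6921) = 4.921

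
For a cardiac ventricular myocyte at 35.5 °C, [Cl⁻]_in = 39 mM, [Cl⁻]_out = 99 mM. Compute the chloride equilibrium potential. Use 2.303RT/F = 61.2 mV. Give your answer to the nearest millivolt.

-25 mV

E = (61.2/z) · log₁₀([Cl⁻]_out/[Cl⁻]_in) with z = -1.
For an anion, dividing by z = -1 reverses the sign.
= (61.2/-1) · log₁₀(99/39) = -61.20 · log₁₀(2.538)
= -61.20 · (0.4046) = -24.76 mV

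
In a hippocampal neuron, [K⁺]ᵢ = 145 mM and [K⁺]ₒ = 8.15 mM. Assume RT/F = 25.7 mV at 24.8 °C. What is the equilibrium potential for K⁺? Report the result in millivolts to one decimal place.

E = (25.7/z) · ln([K⁺]_out/[K⁺]_in) with z = +1.
= (25.7/1) · ln(8.15/145) = 25.70 · ln(0.05621)
= 25.70 · (-2.8787) = -73.98 mV

-74.0 mV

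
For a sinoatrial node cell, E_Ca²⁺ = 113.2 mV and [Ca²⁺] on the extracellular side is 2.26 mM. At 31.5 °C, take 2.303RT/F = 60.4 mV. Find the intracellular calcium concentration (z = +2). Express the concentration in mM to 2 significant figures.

0.00040 mM

Nernst: E = (60.4/2) · log₁₀([out]/[in]), so log₁₀([out]/[in]) = 113.2 × 2 / 60.4 = 3.7483.
[out]/[in] = 10^(3.7483) = 5602.
[in] = 2.26 / 5602 = 0.0004034 mM.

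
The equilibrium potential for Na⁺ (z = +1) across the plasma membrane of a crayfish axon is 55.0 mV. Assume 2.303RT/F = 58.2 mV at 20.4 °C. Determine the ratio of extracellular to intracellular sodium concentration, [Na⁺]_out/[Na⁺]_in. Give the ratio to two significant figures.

log₁₀([out]/[in]) = E·z/(58.2) = 55.0 × 1 / 58.2 = 0.9450
[out]/[in] = 10^(0.9450) = 8.811

8.8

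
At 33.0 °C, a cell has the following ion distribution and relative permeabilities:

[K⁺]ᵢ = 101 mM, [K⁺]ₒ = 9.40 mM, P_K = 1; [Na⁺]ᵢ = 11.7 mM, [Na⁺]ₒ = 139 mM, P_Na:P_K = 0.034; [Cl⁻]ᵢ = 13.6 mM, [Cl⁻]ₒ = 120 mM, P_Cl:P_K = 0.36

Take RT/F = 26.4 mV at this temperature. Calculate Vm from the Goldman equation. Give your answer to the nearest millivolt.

Vm = 26.4 · ln[(Σ P·[cation]ₒ + Σ P·[anion]ᵢ) / (Σ P·[cation]ᵢ + Σ P·[anion]ₒ)]
Numerator = 1×9.40 + 0.034×139 + 0.36×13.6 = 19.02
Denominator = 1×101 + 0.034×11.7 + 0.36×120 = 144.6
Vm = 26.4 · ln(0.13155) = 26.4 × (-2.0284) = -53.55 mV

-54 mV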